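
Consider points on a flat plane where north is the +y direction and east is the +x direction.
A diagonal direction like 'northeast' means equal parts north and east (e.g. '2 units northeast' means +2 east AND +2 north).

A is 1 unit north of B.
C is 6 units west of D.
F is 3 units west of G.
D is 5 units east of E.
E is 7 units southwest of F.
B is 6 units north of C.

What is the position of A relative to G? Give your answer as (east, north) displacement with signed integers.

Place G at the origin (east=0, north=0).
  F is 3 units west of G: delta (east=-3, north=+0); F at (east=-3, north=0).
  E is 7 units southwest of F: delta (east=-7, north=-7); E at (east=-10, north=-7).
  D is 5 units east of E: delta (east=+5, north=+0); D at (east=-5, north=-7).
  C is 6 units west of D: delta (east=-6, north=+0); C at (east=-11, north=-7).
  B is 6 units north of C: delta (east=+0, north=+6); B at (east=-11, north=-1).
  A is 1 unit north of B: delta (east=+0, north=+1); A at (east=-11, north=0).
Therefore A relative to G: (east=-11, north=0).

Answer: A is at (east=-11, north=0) relative to G.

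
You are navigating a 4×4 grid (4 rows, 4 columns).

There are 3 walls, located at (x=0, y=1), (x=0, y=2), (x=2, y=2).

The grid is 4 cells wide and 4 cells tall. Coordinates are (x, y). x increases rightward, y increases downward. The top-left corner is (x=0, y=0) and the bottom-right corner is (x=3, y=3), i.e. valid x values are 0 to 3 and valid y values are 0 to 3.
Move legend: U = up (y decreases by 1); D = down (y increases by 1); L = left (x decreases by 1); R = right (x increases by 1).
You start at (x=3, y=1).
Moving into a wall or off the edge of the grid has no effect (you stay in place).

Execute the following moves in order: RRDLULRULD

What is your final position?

Start: (x=3, y=1)
  R (right): blocked, stay at (x=3, y=1)
  R (right): blocked, stay at (x=3, y=1)
  D (down): (x=3, y=1) -> (x=3, y=2)
  L (left): blocked, stay at (x=3, y=2)
  U (up): (x=3, y=2) -> (x=3, y=1)
  L (left): (x=3, y=1) -> (x=2, y=1)
  R (right): (x=2, y=1) -> (x=3, y=1)
  U (up): (x=3, y=1) -> (x=3, y=0)
  L (left): (x=3, y=0) -> (x=2, y=0)
  D (down): (x=2, y=0) -> (x=2, y=1)
Final: (x=2, y=1)

Answer: Final position: (x=2, y=1)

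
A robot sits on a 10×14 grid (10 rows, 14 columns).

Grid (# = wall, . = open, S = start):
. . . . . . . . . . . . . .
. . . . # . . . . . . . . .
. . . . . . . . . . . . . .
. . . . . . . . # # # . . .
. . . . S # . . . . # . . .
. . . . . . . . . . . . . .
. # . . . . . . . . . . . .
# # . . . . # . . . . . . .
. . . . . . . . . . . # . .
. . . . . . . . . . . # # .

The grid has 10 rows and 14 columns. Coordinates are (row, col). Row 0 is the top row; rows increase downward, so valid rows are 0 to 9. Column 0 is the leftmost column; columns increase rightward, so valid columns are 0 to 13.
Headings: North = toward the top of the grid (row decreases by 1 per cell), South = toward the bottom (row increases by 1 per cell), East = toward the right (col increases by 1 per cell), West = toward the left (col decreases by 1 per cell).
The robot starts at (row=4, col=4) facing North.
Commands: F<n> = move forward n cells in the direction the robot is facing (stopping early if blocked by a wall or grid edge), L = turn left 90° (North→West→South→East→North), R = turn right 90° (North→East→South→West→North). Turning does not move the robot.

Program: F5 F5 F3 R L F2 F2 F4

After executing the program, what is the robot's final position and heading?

Start: (row=4, col=4), facing North
  F5: move forward 2/5 (blocked), now at (row=2, col=4)
  F5: move forward 0/5 (blocked), now at (row=2, col=4)
  F3: move forward 0/3 (blocked), now at (row=2, col=4)
  R: turn right, now facing East
  L: turn left, now facing North
  F2: move forward 0/2 (blocked), now at (row=2, col=4)
  F2: move forward 0/2 (blocked), now at (row=2, col=4)
  F4: move forward 0/4 (blocked), now at (row=2, col=4)
Final: (row=2, col=4), facing North

Answer: Final position: (row=2, col=4), facing North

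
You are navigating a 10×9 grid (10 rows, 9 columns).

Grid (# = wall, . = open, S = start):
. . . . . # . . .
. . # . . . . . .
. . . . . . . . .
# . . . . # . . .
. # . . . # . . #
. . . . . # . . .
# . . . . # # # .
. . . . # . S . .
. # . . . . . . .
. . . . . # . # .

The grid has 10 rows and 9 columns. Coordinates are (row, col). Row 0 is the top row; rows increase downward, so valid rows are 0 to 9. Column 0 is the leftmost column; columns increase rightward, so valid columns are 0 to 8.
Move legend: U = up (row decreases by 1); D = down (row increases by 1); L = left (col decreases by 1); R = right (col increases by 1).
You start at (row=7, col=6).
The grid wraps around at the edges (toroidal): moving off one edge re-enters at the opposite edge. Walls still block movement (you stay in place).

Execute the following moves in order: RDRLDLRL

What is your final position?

Answer: Final position: (row=8, col=6)

Derivation:
Start: (row=7, col=6)
  R (right): (row=7, col=6) -> (row=7, col=7)
  D (down): (row=7, col=7) -> (row=8, col=7)
  R (right): (row=8, col=7) -> (row=8, col=8)
  L (left): (row=8, col=8) -> (row=8, col=7)
  D (down): blocked, stay at (row=8, col=7)
  L (left): (row=8, col=7) -> (row=8, col=6)
  R (right): (row=8, col=6) -> (row=8, col=7)
  L (left): (row=8, col=7) -> (row=8, col=6)
Final: (row=8, col=6)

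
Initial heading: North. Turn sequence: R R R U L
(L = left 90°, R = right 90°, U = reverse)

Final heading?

Answer: Final heading: North

Derivation:
Start: North
  R (right (90° clockwise)) -> East
  R (right (90° clockwise)) -> South
  R (right (90° clockwise)) -> West
  U (U-turn (180°)) -> East
  L (left (90° counter-clockwise)) -> North
Final: North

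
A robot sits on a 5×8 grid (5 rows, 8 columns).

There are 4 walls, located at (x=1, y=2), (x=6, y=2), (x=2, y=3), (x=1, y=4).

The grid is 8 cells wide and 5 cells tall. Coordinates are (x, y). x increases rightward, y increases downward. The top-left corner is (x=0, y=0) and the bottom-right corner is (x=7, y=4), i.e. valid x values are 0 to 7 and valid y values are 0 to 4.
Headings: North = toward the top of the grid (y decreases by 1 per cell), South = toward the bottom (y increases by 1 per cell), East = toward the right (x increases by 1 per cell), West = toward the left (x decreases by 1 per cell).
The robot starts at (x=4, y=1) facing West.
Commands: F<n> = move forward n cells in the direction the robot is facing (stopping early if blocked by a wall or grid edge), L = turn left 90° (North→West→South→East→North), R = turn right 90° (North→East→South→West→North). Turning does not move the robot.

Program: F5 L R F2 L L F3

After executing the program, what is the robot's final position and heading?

Start: (x=4, y=1), facing West
  F5: move forward 4/5 (blocked), now at (x=0, y=1)
  L: turn left, now facing South
  R: turn right, now facing West
  F2: move forward 0/2 (blocked), now at (x=0, y=1)
  L: turn left, now facing South
  L: turn left, now facing East
  F3: move forward 3, now at (x=3, y=1)
Final: (x=3, y=1), facing East

Answer: Final position: (x=3, y=1), facing East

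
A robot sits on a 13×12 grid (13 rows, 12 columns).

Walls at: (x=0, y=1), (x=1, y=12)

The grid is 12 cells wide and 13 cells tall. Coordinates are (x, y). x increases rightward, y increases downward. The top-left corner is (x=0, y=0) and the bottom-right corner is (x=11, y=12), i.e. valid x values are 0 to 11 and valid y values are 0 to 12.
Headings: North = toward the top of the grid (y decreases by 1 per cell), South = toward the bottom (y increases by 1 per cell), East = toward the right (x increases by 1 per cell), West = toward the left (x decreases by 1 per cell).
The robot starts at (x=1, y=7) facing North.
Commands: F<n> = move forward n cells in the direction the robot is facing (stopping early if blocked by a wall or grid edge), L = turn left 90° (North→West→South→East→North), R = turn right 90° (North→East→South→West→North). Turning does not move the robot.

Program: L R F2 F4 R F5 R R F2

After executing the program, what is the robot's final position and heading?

Start: (x=1, y=7), facing North
  L: turn left, now facing West
  R: turn right, now facing North
  F2: move forward 2, now at (x=1, y=5)
  F4: move forward 4, now at (x=1, y=1)
  R: turn right, now facing East
  F5: move forward 5, now at (x=6, y=1)
  R: turn right, now facing South
  R: turn right, now facing West
  F2: move forward 2, now at (x=4, y=1)
Final: (x=4, y=1), facing West

Answer: Final position: (x=4, y=1), facing West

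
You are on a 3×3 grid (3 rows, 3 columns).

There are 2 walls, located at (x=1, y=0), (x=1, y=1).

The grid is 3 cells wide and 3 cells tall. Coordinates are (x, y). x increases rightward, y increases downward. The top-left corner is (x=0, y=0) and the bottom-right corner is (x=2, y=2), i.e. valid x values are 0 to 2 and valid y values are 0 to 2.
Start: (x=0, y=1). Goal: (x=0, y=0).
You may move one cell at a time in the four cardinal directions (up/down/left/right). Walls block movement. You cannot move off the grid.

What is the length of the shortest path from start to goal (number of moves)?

BFS from (x=0, y=1) until reaching (x=0, y=0):
  Distance 0: (x=0, y=1)
  Distance 1: (x=0, y=0), (x=0, y=2)  <- goal reached here
One shortest path (1 moves): (x=0, y=1) -> (x=0, y=0)

Answer: Shortest path length: 1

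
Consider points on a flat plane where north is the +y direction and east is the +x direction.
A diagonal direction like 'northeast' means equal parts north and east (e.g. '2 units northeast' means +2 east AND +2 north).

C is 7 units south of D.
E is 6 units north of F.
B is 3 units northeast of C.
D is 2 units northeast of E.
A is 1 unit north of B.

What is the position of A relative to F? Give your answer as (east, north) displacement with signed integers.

Place F at the origin (east=0, north=0).
  E is 6 units north of F: delta (east=+0, north=+6); E at (east=0, north=6).
  D is 2 units northeast of E: delta (east=+2, north=+2); D at (east=2, north=8).
  C is 7 units south of D: delta (east=+0, north=-7); C at (east=2, north=1).
  B is 3 units northeast of C: delta (east=+3, north=+3); B at (east=5, north=4).
  A is 1 unit north of B: delta (east=+0, north=+1); A at (east=5, north=5).
Therefore A relative to F: (east=5, north=5).

Answer: A is at (east=5, north=5) relative to F.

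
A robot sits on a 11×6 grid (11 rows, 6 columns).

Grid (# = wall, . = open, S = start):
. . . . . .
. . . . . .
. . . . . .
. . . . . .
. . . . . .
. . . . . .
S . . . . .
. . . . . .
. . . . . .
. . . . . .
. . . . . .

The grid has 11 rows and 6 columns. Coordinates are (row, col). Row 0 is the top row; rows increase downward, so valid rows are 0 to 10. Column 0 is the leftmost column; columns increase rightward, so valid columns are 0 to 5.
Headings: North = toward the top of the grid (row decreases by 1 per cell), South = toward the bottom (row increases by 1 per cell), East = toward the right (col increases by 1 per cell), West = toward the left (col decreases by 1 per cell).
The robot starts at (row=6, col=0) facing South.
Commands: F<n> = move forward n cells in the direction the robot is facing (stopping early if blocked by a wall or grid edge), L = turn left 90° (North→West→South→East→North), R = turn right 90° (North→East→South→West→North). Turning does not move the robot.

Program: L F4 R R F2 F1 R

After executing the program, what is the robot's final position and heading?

Answer: Final position: (row=6, col=1), facing North

Derivation:
Start: (row=6, col=0), facing South
  L: turn left, now facing East
  F4: move forward 4, now at (row=6, col=4)
  R: turn right, now facing South
  R: turn right, now facing West
  F2: move forward 2, now at (row=6, col=2)
  F1: move forward 1, now at (row=6, col=1)
  R: turn right, now facing North
Final: (row=6, col=1), facing North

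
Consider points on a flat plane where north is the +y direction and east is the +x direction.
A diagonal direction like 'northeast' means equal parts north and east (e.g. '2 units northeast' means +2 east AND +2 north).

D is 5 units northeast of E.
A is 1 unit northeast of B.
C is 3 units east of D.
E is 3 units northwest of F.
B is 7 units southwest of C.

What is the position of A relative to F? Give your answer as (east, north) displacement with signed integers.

Answer: A is at (east=-1, north=2) relative to F.

Derivation:
Place F at the origin (east=0, north=0).
  E is 3 units northwest of F: delta (east=-3, north=+3); E at (east=-3, north=3).
  D is 5 units northeast of E: delta (east=+5, north=+5); D at (east=2, north=8).
  C is 3 units east of D: delta (east=+3, north=+0); C at (east=5, north=8).
  B is 7 units southwest of C: delta (east=-7, north=-7); B at (east=-2, north=1).
  A is 1 unit northeast of B: delta (east=+1, north=+1); A at (east=-1, north=2).
Therefore A relative to F: (east=-1, north=2).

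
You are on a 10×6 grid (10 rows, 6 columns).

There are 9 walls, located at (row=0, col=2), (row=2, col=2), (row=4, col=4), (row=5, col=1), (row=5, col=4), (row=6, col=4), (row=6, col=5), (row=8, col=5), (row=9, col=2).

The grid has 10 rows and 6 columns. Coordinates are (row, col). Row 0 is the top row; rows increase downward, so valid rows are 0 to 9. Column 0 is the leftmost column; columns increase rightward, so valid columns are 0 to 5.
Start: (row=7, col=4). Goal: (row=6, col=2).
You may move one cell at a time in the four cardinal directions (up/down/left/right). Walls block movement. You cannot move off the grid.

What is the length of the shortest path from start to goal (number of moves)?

Answer: Shortest path length: 3

Derivation:
BFS from (row=7, col=4) until reaching (row=6, col=2):
  Distance 0: (row=7, col=4)
  Distance 1: (row=7, col=3), (row=7, col=5), (row=8, col=4)
  Distance 2: (row=6, col=3), (row=7, col=2), (row=8, col=3), (row=9, col=4)
  Distance 3: (row=5, col=3), (row=6, col=2), (row=7, col=1), (row=8, col=2), (row=9, col=3), (row=9, col=5)  <- goal reached here
One shortest path (3 moves): (row=7, col=4) -> (row=7, col=3) -> (row=7, col=2) -> (row=6, col=2)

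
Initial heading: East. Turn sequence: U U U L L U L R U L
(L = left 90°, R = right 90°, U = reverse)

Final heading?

Answer: Final heading: North

Derivation:
Start: East
  U (U-turn (180°)) -> West
  U (U-turn (180°)) -> East
  U (U-turn (180°)) -> West
  L (left (90° counter-clockwise)) -> South
  L (left (90° counter-clockwise)) -> East
  U (U-turn (180°)) -> West
  L (left (90° counter-clockwise)) -> South
  R (right (90° clockwise)) -> West
  U (U-turn (180°)) -> East
  L (left (90° counter-clockwise)) -> North
Final: North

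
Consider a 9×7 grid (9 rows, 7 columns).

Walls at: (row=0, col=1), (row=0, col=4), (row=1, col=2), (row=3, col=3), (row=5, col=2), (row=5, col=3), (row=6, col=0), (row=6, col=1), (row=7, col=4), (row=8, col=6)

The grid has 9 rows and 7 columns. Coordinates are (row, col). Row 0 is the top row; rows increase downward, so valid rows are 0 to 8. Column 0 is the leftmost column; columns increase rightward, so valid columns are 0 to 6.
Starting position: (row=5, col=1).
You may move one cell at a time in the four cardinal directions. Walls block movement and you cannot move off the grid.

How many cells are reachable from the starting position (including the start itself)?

Answer: Reachable cells: 53

Derivation:
BFS flood-fill from (row=5, col=1):
  Distance 0: (row=5, col=1)
  Distance 1: (row=4, col=1), (row=5, col=0)
  Distance 2: (row=3, col=1), (row=4, col=0), (row=4, col=2)
  Distance 3: (row=2, col=1), (row=3, col=0), (row=3, col=2), (row=4, col=3)
  Distance 4: (row=1, col=1), (row=2, col=0), (row=2, col=2), (row=4, col=4)
  Distance 5: (row=1, col=0), (row=2, col=3), (row=3, col=4), (row=4, col=5), (row=5, col=4)
  Distance 6: (row=0, col=0), (row=1, col=3), (row=2, col=4), (row=3, col=5), (row=4, col=6), (row=5, col=5), (row=6, col=4)
  Distance 7: (row=0, col=3), (row=1, col=4), (row=2, col=5), (row=3, col=6), (row=5, col=6), (row=6, col=3), (row=6, col=5)
  Distance 8: (row=0, col=2), (row=1, col=5), (row=2, col=6), (row=6, col=2), (row=6, col=6), (row=7, col=3), (row=7, col=5)
  Distance 9: (row=0, col=5), (row=1, col=6), (row=7, col=2), (row=7, col=6), (row=8, col=3), (row=8, col=5)
  Distance 10: (row=0, col=6), (row=7, col=1), (row=8, col=2), (row=8, col=4)
  Distance 11: (row=7, col=0), (row=8, col=1)
  Distance 12: (row=8, col=0)
Total reachable: 53 (grid has 53 open cells total)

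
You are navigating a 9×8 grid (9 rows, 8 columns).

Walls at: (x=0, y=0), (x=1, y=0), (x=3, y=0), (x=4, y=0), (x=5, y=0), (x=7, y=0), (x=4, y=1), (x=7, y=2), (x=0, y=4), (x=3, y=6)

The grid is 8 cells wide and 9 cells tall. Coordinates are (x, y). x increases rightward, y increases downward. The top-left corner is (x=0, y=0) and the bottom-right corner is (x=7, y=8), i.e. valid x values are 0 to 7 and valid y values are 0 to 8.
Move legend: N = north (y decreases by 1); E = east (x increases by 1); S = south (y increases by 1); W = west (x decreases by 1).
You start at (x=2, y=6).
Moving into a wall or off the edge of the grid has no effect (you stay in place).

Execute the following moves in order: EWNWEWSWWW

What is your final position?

Start: (x=2, y=6)
  E (east): blocked, stay at (x=2, y=6)
  W (west): (x=2, y=6) -> (x=1, y=6)
  N (north): (x=1, y=6) -> (x=1, y=5)
  W (west): (x=1, y=5) -> (x=0, y=5)
  E (east): (x=0, y=5) -> (x=1, y=5)
  W (west): (x=1, y=5) -> (x=0, y=5)
  S (south): (x=0, y=5) -> (x=0, y=6)
  [×3]W (west): blocked, stay at (x=0, y=6)
Final: (x=0, y=6)

Answer: Final position: (x=0, y=6)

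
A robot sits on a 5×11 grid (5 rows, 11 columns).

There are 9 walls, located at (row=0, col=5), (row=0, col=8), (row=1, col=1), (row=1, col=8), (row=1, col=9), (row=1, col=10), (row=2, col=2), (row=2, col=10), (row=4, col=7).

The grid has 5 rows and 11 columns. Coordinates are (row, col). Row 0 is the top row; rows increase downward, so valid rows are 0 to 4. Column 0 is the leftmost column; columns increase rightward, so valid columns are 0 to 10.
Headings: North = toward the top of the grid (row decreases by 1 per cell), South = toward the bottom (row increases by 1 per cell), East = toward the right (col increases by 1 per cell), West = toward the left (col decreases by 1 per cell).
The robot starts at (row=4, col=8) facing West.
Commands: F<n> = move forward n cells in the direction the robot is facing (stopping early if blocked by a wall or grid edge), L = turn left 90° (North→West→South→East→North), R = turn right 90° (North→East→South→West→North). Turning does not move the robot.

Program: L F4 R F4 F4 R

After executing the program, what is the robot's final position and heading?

Answer: Final position: (row=4, col=8), facing North

Derivation:
Start: (row=4, col=8), facing West
  L: turn left, now facing South
  F4: move forward 0/4 (blocked), now at (row=4, col=8)
  R: turn right, now facing West
  F4: move forward 0/4 (blocked), now at (row=4, col=8)
  F4: move forward 0/4 (blocked), now at (row=4, col=8)
  R: turn right, now facing North
Final: (row=4, col=8), facing North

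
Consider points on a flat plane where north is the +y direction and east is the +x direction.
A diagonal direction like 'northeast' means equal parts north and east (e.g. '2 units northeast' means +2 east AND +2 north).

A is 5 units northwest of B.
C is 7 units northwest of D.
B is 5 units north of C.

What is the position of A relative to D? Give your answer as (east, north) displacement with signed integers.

Answer: A is at (east=-12, north=17) relative to D.

Derivation:
Place D at the origin (east=0, north=0).
  C is 7 units northwest of D: delta (east=-7, north=+7); C at (east=-7, north=7).
  B is 5 units north of C: delta (east=+0, north=+5); B at (east=-7, north=12).
  A is 5 units northwest of B: delta (east=-5, north=+5); A at (east=-12, north=17).
Therefore A relative to D: (east=-12, north=17).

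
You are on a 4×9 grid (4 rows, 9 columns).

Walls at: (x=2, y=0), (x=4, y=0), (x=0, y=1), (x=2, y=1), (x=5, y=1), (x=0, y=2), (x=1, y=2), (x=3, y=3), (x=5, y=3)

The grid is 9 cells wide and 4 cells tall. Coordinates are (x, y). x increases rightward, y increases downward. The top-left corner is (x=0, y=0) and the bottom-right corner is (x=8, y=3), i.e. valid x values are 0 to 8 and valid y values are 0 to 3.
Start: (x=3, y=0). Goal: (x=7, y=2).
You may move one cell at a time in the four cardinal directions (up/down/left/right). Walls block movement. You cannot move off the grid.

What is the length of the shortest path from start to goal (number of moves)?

Answer: Shortest path length: 6

Derivation:
BFS from (x=3, y=0) until reaching (x=7, y=2):
  Distance 0: (x=3, y=0)
  Distance 1: (x=3, y=1)
  Distance 2: (x=4, y=1), (x=3, y=2)
  Distance 3: (x=2, y=2), (x=4, y=2)
  Distance 4: (x=5, y=2), (x=2, y=3), (x=4, y=3)
  Distance 5: (x=6, y=2), (x=1, y=3)
  Distance 6: (x=6, y=1), (x=7, y=2), (x=0, y=3), (x=6, y=3)  <- goal reached here
One shortest path (6 moves): (x=3, y=0) -> (x=3, y=1) -> (x=4, y=1) -> (x=4, y=2) -> (x=5, y=2) -> (x=6, y=2) -> (x=7, y=2)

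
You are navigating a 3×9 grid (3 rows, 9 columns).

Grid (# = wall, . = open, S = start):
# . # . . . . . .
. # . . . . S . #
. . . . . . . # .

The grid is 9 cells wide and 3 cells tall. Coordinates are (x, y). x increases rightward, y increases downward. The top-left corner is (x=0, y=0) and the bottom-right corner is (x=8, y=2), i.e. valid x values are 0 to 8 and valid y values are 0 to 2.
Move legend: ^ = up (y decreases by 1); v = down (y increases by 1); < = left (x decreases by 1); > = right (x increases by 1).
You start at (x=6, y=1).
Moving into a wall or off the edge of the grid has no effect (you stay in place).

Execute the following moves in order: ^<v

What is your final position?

Start: (x=6, y=1)
  ^ (up): (x=6, y=1) -> (x=6, y=0)
  < (left): (x=6, y=0) -> (x=5, y=0)
  v (down): (x=5, y=0) -> (x=5, y=1)
Final: (x=5, y=1)

Answer: Final position: (x=5, y=1)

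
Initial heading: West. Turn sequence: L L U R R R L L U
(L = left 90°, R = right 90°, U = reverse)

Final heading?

Start: West
  L (left (90° counter-clockwise)) -> South
  L (left (90° counter-clockwise)) -> East
  U (U-turn (180°)) -> West
  R (right (90° clockwise)) -> North
  R (right (90° clockwise)) -> East
  R (right (90° clockwise)) -> South
  L (left (90° counter-clockwise)) -> East
  L (left (90° counter-clockwise)) -> North
  U (U-turn (180°)) -> South
Final: South

Answer: Final heading: South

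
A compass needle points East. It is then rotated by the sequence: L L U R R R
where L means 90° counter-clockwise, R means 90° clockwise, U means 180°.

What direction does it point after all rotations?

Answer: Final heading: North

Derivation:
Start: East
  L (left (90° counter-clockwise)) -> North
  L (left (90° counter-clockwise)) -> West
  U (U-turn (180°)) -> East
  R (right (90° clockwise)) -> South
  R (right (90° clockwise)) -> West
  R (right (90° clockwise)) -> North
Final: North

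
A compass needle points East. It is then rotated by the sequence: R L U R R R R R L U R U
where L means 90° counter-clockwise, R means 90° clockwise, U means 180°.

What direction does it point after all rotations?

Answer: Final heading: North

Derivation:
Start: East
  R (right (90° clockwise)) -> South
  L (left (90° counter-clockwise)) -> East
  U (U-turn (180°)) -> West
  R (right (90° clockwise)) -> North
  R (right (90° clockwise)) -> East
  R (right (90° clockwise)) -> South
  R (right (90° clockwise)) -> West
  R (right (90° clockwise)) -> North
  L (left (90° counter-clockwise)) -> West
  U (U-turn (180°)) -> East
  R (right (90° clockwise)) -> South
  U (U-turn (180°)) -> North
Final: North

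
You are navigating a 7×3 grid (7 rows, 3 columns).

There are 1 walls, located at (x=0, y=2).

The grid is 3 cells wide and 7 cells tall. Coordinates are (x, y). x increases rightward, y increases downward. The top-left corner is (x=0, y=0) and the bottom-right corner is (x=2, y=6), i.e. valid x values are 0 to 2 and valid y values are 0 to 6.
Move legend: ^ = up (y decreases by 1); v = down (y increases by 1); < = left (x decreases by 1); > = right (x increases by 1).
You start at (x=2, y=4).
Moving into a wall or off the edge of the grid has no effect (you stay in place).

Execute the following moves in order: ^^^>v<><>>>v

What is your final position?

Start: (x=2, y=4)
  ^ (up): (x=2, y=4) -> (x=2, y=3)
  ^ (up): (x=2, y=3) -> (x=2, y=2)
  ^ (up): (x=2, y=2) -> (x=2, y=1)
  > (right): blocked, stay at (x=2, y=1)
  v (down): (x=2, y=1) -> (x=2, y=2)
  < (left): (x=2, y=2) -> (x=1, y=2)
  > (right): (x=1, y=2) -> (x=2, y=2)
  < (left): (x=2, y=2) -> (x=1, y=2)
  > (right): (x=1, y=2) -> (x=2, y=2)
  > (right): blocked, stay at (x=2, y=2)
  > (right): blocked, stay at (x=2, y=2)
  v (down): (x=2, y=2) -> (x=2, y=3)
Final: (x=2, y=3)

Answer: Final position: (x=2, y=3)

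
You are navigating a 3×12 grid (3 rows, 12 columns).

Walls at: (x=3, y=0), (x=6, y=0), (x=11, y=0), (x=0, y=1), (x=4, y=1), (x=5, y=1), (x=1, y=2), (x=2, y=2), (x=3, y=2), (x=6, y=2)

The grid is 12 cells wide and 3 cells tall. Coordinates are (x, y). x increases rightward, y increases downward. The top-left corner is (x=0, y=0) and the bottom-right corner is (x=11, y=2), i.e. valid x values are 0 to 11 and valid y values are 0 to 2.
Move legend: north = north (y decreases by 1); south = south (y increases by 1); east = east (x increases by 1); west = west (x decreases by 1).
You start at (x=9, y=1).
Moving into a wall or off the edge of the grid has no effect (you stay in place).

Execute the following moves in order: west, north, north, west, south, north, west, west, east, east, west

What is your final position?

Answer: Final position: (x=8, y=0)

Derivation:
Start: (x=9, y=1)
  west (west): (x=9, y=1) -> (x=8, y=1)
  north (north): (x=8, y=1) -> (x=8, y=0)
  north (north): blocked, stay at (x=8, y=0)
  west (west): (x=8, y=0) -> (x=7, y=0)
  south (south): (x=7, y=0) -> (x=7, y=1)
  north (north): (x=7, y=1) -> (x=7, y=0)
  west (west): blocked, stay at (x=7, y=0)
  west (west): blocked, stay at (x=7, y=0)
  east (east): (x=7, y=0) -> (x=8, y=0)
  east (east): (x=8, y=0) -> (x=9, y=0)
  west (west): (x=9, y=0) -> (x=8, y=0)
Final: (x=8, y=0)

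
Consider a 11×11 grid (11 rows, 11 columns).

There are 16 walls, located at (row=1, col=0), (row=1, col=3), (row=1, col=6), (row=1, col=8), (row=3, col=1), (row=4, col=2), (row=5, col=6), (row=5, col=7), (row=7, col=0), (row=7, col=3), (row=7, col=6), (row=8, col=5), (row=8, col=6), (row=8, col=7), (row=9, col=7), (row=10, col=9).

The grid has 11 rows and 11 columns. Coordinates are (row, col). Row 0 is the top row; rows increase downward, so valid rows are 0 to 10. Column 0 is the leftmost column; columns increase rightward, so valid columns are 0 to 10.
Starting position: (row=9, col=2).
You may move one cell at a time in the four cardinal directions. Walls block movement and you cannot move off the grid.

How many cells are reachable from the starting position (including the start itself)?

BFS flood-fill from (row=9, col=2):
  Distance 0: (row=9, col=2)
  Distance 1: (row=8, col=2), (row=9, col=1), (row=9, col=3), (row=10, col=2)
  Distance 2: (row=7, col=2), (row=8, col=1), (row=8, col=3), (row=9, col=0), (row=9, col=4), (row=10, col=1), (row=10, col=3)
  Distance 3: (row=6, col=2), (row=7, col=1), (row=8, col=0), (row=8, col=4), (row=9, col=5), (row=10, col=0), (row=10, col=4)
  Distance 4: (row=5, col=2), (row=6, col=1), (row=6, col=3), (row=7, col=4), (row=9, col=6), (row=10, col=5)
  Distance 5: (row=5, col=1), (row=5, col=3), (row=6, col=0), (row=6, col=4), (row=7, col=5), (row=10, col=6)
  Distance 6: (row=4, col=1), (row=4, col=3), (row=5, col=0), (row=5, col=4), (row=6, col=5), (row=10, col=7)
  Distance 7: (row=3, col=3), (row=4, col=0), (row=4, col=4), (row=5, col=5), (row=6, col=6), (row=10, col=8)
  Distance 8: (row=2, col=3), (row=3, col=0), (row=3, col=2), (row=3, col=4), (row=4, col=5), (row=6, col=7), (row=9, col=8)
  Distance 9: (row=2, col=0), (row=2, col=2), (row=2, col=4), (row=3, col=5), (row=4, col=6), (row=6, col=8), (row=7, col=7), (row=8, col=8), (row=9, col=9)
  Distance 10: (row=1, col=2), (row=1, col=4), (row=2, col=1), (row=2, col=5), (row=3, col=6), (row=4, col=7), (row=5, col=8), (row=6, col=9), (row=7, col=8), (row=8, col=9), (row=9, col=10)
  Distance 11: (row=0, col=2), (row=0, col=4), (row=1, col=1), (row=1, col=5), (row=2, col=6), (row=3, col=7), (row=4, col=8), (row=5, col=9), (row=6, col=10), (row=7, col=9), (row=8, col=10), (row=10, col=10)
  Distance 12: (row=0, col=1), (row=0, col=3), (row=0, col=5), (row=2, col=7), (row=3, col=8), (row=4, col=9), (row=5, col=10), (row=7, col=10)
  Distance 13: (row=0, col=0), (row=0, col=6), (row=1, col=7), (row=2, col=8), (row=3, col=9), (row=4, col=10)
  Distance 14: (row=0, col=7), (row=2, col=9), (row=3, col=10)
  Distance 15: (row=0, col=8), (row=1, col=9), (row=2, col=10)
  Distance 16: (row=0, col=9), (row=1, col=10)
  Distance 17: (row=0, col=10)
Total reachable: 105 (grid has 105 open cells total)

Answer: Reachable cells: 105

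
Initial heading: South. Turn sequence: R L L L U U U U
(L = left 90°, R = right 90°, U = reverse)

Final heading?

Answer: Final heading: North

Derivation:
Start: South
  R (right (90° clockwise)) -> West
  L (left (90° counter-clockwise)) -> South
  L (left (90° counter-clockwise)) -> East
  L (left (90° counter-clockwise)) -> North
  U (U-turn (180°)) -> South
  U (U-turn (180°)) -> North
  U (U-turn (180°)) -> South
  U (U-turn (180°)) -> North
Final: North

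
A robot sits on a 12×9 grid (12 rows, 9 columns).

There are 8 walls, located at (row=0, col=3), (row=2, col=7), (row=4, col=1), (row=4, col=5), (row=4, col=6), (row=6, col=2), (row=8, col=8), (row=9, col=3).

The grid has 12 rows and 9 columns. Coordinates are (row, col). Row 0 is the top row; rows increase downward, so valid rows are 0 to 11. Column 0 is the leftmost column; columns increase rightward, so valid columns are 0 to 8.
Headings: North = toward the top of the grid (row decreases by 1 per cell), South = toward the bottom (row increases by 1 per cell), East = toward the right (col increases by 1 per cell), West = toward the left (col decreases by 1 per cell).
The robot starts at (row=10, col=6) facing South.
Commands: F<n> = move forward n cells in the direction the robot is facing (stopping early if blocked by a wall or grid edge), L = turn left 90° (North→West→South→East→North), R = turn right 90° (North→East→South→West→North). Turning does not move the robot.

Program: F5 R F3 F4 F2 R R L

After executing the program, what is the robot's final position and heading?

Start: (row=10, col=6), facing South
  F5: move forward 1/5 (blocked), now at (row=11, col=6)
  R: turn right, now facing West
  F3: move forward 3, now at (row=11, col=3)
  F4: move forward 3/4 (blocked), now at (row=11, col=0)
  F2: move forward 0/2 (blocked), now at (row=11, col=0)
  R: turn right, now facing North
  R: turn right, now facing East
  L: turn left, now facing North
Final: (row=11, col=0), facing North

Answer: Final position: (row=11, col=0), facing North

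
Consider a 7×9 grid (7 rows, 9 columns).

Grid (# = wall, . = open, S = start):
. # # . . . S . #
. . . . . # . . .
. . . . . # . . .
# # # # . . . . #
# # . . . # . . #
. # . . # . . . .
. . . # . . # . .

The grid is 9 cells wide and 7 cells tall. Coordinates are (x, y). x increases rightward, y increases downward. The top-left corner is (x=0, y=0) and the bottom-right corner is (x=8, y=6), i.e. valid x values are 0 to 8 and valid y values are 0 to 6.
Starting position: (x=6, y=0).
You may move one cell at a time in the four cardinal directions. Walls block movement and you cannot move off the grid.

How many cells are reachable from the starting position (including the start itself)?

Answer: Reachable cells: 45

Derivation:
BFS flood-fill from (x=6, y=0):
  Distance 0: (x=6, y=0)
  Distance 1: (x=5, y=0), (x=7, y=0), (x=6, y=1)
  Distance 2: (x=4, y=0), (x=7, y=1), (x=6, y=2)
  Distance 3: (x=3, y=0), (x=4, y=1), (x=8, y=1), (x=7, y=2), (x=6, y=3)
  Distance 4: (x=3, y=1), (x=4, y=2), (x=8, y=2), (x=5, y=3), (x=7, y=3), (x=6, y=4)
  Distance 5: (x=2, y=1), (x=3, y=2), (x=4, y=3), (x=7, y=4), (x=6, y=5)
  Distance 6: (x=1, y=1), (x=2, y=2), (x=4, y=4), (x=5, y=5), (x=7, y=5)
  Distance 7: (x=0, y=1), (x=1, y=2), (x=3, y=4), (x=8, y=5), (x=5, y=6), (x=7, y=6)
  Distance 8: (x=0, y=0), (x=0, y=2), (x=2, y=4), (x=3, y=5), (x=4, y=6), (x=8, y=6)
  Distance 9: (x=2, y=5)
  Distance 10: (x=2, y=6)
  Distance 11: (x=1, y=6)
  Distance 12: (x=0, y=6)
  Distance 13: (x=0, y=5)
Total reachable: 45 (grid has 45 open cells total)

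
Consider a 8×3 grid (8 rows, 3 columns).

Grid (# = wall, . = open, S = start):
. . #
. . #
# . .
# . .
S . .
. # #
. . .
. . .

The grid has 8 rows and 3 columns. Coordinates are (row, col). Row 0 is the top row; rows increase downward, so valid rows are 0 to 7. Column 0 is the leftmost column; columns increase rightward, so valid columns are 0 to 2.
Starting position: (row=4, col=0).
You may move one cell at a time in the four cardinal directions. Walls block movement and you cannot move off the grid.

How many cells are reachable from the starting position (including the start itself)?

Answer: Reachable cells: 18

Derivation:
BFS flood-fill from (row=4, col=0):
  Distance 0: (row=4, col=0)
  Distance 1: (row=4, col=1), (row=5, col=0)
  Distance 2: (row=3, col=1), (row=4, col=2), (row=6, col=0)
  Distance 3: (row=2, col=1), (row=3, col=2), (row=6, col=1), (row=7, col=0)
  Distance 4: (row=1, col=1), (row=2, col=2), (row=6, col=2), (row=7, col=1)
  Distance 5: (row=0, col=1), (row=1, col=0), (row=7, col=2)
  Distance 6: (row=0, col=0)
Total reachable: 18 (grid has 18 open cells total)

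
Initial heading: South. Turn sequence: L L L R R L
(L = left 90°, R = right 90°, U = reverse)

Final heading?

Answer: Final heading: North

Derivation:
Start: South
  L (left (90° counter-clockwise)) -> East
  L (left (90° counter-clockwise)) -> North
  L (left (90° counter-clockwise)) -> West
  R (right (90° clockwise)) -> North
  R (right (90° clockwise)) -> East
  L (left (90° counter-clockwise)) -> North
Final: North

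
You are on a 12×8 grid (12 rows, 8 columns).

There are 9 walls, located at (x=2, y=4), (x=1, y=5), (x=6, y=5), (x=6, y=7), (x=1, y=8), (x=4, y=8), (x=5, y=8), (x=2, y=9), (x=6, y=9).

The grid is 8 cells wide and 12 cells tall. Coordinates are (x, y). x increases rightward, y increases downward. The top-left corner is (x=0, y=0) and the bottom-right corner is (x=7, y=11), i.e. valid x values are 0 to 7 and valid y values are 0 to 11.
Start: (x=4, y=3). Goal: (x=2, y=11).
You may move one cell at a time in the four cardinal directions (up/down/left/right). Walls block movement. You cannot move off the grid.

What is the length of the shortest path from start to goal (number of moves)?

BFS from (x=4, y=3) until reaching (x=2, y=11):
  Distance 0: (x=4, y=3)
  Distance 1: (x=4, y=2), (x=3, y=3), (x=5, y=3), (x=4, y=4)
  Distance 2: (x=4, y=1), (x=3, y=2), (x=5, y=2), (x=2, y=3), (x=6, y=3), (x=3, y=4), (x=5, y=4), (x=4, y=5)
  Distance 3: (x=4, y=0), (x=3, y=1), (x=5, y=1), (x=2, y=2), (x=6, y=2), (x=1, y=3), (x=7, y=3), (x=6, y=4), (x=3, y=5), (x=5, y=5), (x=4, y=6)
  Distance 4: (x=3, y=0), (x=5, y=0), (x=2, y=1), (x=6, y=1), (x=1, y=2), (x=7, y=2), (x=0, y=3), (x=1, y=4), (x=7, y=4), (x=2, y=5), (x=3, y=6), (x=5, y=6), (x=4, y=7)
  Distance 5: (x=2, y=0), (x=6, y=0), (x=1, y=1), (x=7, y=1), (x=0, y=2), (x=0, y=4), (x=7, y=5), (x=2, y=6), (x=6, y=6), (x=3, y=7), (x=5, y=7)
  Distance 6: (x=1, y=0), (x=7, y=0), (x=0, y=1), (x=0, y=5), (x=1, y=6), (x=7, y=6), (x=2, y=7), (x=3, y=8)
  Distance 7: (x=0, y=0), (x=0, y=6), (x=1, y=7), (x=7, y=7), (x=2, y=8), (x=3, y=9)
  Distance 8: (x=0, y=7), (x=7, y=8), (x=4, y=9), (x=3, y=10)
  Distance 9: (x=0, y=8), (x=6, y=8), (x=5, y=9), (x=7, y=9), (x=2, y=10), (x=4, y=10), (x=3, y=11)
  Distance 10: (x=0, y=9), (x=1, y=10), (x=5, y=10), (x=7, y=10), (x=2, y=11), (x=4, y=11)  <- goal reached here
One shortest path (10 moves): (x=4, y=3) -> (x=3, y=3) -> (x=3, y=4) -> (x=3, y=5) -> (x=3, y=6) -> (x=3, y=7) -> (x=3, y=8) -> (x=3, y=9) -> (x=3, y=10) -> (x=2, y=10) -> (x=2, y=11)

Answer: Shortest path length: 10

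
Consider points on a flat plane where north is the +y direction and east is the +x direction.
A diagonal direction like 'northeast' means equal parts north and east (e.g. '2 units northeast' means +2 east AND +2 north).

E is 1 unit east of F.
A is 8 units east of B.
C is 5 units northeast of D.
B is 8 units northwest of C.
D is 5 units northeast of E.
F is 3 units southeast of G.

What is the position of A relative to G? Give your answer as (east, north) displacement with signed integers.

Place G at the origin (east=0, north=0).
  F is 3 units southeast of G: delta (east=+3, north=-3); F at (east=3, north=-3).
  E is 1 unit east of F: delta (east=+1, north=+0); E at (east=4, north=-3).
  D is 5 units northeast of E: delta (east=+5, north=+5); D at (east=9, north=2).
  C is 5 units northeast of D: delta (east=+5, north=+5); C at (east=14, north=7).
  B is 8 units northwest of C: delta (east=-8, north=+8); B at (east=6, north=15).
  A is 8 units east of B: delta (east=+8, north=+0); A at (east=14, north=15).
Therefore A relative to G: (east=14, north=15).

Answer: A is at (east=14, north=15) relative to G.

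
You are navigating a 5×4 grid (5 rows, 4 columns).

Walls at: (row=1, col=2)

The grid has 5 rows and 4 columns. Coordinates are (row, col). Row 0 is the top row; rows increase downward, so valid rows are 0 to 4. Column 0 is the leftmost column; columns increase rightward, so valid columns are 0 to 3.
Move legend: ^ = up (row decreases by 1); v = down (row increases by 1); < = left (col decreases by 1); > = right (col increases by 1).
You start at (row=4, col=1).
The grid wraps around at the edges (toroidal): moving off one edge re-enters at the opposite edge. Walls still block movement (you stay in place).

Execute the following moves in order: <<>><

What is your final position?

Start: (row=4, col=1)
  < (left): (row=4, col=1) -> (row=4, col=0)
  < (left): (row=4, col=0) -> (row=4, col=3)
  > (right): (row=4, col=3) -> (row=4, col=0)
  > (right): (row=4, col=0) -> (row=4, col=1)
  < (left): (row=4, col=1) -> (row=4, col=0)
Final: (row=4, col=0)

Answer: Final position: (row=4, col=0)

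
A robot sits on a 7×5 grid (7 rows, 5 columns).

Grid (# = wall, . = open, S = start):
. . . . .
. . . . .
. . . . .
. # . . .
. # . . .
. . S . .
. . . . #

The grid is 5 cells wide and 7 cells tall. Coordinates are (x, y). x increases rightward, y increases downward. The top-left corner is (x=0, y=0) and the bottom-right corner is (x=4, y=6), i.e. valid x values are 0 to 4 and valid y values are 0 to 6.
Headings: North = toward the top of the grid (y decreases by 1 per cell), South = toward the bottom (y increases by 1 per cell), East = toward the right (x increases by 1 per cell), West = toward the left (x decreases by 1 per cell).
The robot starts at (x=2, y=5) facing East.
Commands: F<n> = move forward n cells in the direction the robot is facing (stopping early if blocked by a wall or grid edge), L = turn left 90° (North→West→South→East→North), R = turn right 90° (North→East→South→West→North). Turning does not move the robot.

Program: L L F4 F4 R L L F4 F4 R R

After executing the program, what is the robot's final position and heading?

Start: (x=2, y=5), facing East
  L: turn left, now facing North
  L: turn left, now facing West
  F4: move forward 2/4 (blocked), now at (x=0, y=5)
  F4: move forward 0/4 (blocked), now at (x=0, y=5)
  R: turn right, now facing North
  L: turn left, now facing West
  L: turn left, now facing South
  F4: move forward 1/4 (blocked), now at (x=0, y=6)
  F4: move forward 0/4 (blocked), now at (x=0, y=6)
  R: turn right, now facing West
  R: turn right, now facing North
Final: (x=0, y=6), facing North

Answer: Final position: (x=0, y=6), facing North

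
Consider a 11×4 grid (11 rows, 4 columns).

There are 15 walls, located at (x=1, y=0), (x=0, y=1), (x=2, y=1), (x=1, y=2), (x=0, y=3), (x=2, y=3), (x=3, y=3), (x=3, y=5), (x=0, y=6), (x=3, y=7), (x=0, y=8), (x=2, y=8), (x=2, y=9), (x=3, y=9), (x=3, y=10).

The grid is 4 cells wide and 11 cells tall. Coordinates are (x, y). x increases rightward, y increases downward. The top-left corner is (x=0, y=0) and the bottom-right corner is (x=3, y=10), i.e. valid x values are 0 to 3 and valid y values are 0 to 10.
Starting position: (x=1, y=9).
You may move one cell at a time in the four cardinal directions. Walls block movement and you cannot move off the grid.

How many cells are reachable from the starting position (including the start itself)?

BFS flood-fill from (x=1, y=9):
  Distance 0: (x=1, y=9)
  Distance 1: (x=1, y=8), (x=0, y=9), (x=1, y=10)
  Distance 2: (x=1, y=7), (x=0, y=10), (x=2, y=10)
  Distance 3: (x=1, y=6), (x=0, y=7), (x=2, y=7)
  Distance 4: (x=1, y=5), (x=2, y=6)
  Distance 5: (x=1, y=4), (x=0, y=5), (x=2, y=5), (x=3, y=6)
  Distance 6: (x=1, y=3), (x=0, y=4), (x=2, y=4)
  Distance 7: (x=3, y=4)
Total reachable: 20 (grid has 29 open cells total)

Answer: Reachable cells: 20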